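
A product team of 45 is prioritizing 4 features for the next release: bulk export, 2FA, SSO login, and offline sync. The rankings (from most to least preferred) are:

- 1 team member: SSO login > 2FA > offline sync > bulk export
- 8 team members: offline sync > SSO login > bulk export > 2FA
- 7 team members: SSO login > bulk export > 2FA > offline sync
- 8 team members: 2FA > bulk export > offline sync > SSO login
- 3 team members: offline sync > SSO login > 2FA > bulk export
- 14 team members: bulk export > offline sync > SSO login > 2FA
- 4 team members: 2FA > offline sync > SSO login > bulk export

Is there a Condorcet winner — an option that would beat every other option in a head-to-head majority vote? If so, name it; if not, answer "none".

Checking pairwise contests:
SSO login beats bulk export 23–22.
bulk export beats 2FA 29–16.
offline sync beats SSO login 37–8.
bulk export beats offline sync 29–16.
Every option loses at least one head-to-head, so there is no Condorcet winner.

none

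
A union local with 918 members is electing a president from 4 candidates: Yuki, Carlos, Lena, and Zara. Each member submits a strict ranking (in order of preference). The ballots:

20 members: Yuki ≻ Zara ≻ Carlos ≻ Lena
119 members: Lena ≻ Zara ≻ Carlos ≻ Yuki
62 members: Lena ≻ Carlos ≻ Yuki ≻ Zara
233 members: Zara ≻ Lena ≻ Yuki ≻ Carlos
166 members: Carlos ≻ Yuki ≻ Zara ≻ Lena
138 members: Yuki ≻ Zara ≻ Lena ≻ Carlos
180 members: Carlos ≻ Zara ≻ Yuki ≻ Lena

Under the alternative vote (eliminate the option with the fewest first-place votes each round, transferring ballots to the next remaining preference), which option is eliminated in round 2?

Round 1: Yuki 158, Carlos 346, Lena 181, Zara 233. Eliminate Yuki.
Round 2: Carlos 346, Lena 181, Zara 391. Eliminate Lena.

Lena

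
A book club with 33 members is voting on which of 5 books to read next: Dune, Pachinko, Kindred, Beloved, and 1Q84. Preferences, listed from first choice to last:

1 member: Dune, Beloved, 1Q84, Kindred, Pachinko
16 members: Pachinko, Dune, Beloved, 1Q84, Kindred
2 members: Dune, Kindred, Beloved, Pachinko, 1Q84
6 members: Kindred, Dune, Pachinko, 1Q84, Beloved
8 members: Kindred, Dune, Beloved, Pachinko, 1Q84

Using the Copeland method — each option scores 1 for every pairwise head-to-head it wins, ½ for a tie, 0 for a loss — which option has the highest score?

Dune

Dune: beats Pachinko, Kindred, Beloved, and 1Q84 → score 4.
Pachinko: beats Beloved and 1Q84; loses to Dune and Kindred → score 2.
Kindred: beats Pachinko; loses to Dune, Beloved, and 1Q84 → score 1.
Beloved: beats Kindred and 1Q84; loses to Dune and Pachinko → score 2.
1Q84: beats Kindred; loses to Dune, Pachinko, and Beloved → score 1.
Dune has the best pairwise record.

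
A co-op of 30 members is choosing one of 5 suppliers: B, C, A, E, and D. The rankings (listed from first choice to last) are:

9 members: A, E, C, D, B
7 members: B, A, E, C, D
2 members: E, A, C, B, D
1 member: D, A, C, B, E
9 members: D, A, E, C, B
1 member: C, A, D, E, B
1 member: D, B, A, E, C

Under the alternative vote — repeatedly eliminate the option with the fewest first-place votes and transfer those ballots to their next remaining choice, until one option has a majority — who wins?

Round 1: B 7, C 1, A 9, E 2, D 11. Eliminate C.
Round 2: B 7, A 10, E 2, D 11. Eliminate E.
Round 3: B 7, A 12, D 11. Eliminate B.
Round 4: A 19, D 11. A has a majority.

A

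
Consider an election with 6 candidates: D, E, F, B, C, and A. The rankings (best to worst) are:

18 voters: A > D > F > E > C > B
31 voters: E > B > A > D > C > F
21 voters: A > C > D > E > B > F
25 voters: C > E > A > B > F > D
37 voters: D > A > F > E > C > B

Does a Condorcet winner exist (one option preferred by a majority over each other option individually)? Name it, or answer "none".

A vs D: 95–37 for A.
A vs E: 76–56 for A.
A vs F: 132–0 for A.
A vs B: 101–31 for A.
A vs C: 107–25 for A.
A beats every other option head-to-head.

A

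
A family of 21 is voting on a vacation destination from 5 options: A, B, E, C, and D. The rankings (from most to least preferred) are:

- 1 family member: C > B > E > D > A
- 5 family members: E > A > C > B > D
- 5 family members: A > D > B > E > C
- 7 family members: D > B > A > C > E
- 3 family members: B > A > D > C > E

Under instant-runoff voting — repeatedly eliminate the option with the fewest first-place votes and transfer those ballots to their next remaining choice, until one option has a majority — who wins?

Round 1: A 5, B 3, E 5, C 1, D 7. Eliminate C.
Round 2: A 5, B 4, E 5, D 7. Eliminate B.
Round 3: A 8, E 6, D 7. Eliminate E.
Round 4: A 13, D 8. A has a majority.

A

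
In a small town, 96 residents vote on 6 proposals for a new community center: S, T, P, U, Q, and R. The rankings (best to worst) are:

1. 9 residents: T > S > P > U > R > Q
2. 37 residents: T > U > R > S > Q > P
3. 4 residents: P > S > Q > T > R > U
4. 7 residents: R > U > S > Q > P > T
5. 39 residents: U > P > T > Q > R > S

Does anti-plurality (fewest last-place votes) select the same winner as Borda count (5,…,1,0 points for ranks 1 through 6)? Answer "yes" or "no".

Anti-plurality — last-place votes: S 39, T 7, P 37, U 4, Q 9, R 0. Winner: R.
Borda — scores: S 147, T 355, P 210, U 389, Q 141, R 198. Winner: U.
The two methods disagree.

no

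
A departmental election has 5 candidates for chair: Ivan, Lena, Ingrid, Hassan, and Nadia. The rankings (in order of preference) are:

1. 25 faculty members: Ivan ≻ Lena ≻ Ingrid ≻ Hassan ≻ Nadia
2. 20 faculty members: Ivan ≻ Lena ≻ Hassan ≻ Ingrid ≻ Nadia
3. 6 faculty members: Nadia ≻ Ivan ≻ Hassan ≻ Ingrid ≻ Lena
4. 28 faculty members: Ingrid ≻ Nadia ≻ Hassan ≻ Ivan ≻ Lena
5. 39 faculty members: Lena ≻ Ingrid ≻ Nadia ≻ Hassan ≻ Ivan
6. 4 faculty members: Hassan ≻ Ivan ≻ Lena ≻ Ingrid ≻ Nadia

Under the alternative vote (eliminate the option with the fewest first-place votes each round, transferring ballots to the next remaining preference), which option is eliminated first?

Round 1: Ivan 45, Lena 39, Ingrid 28, Hassan 4, Nadia 6. Eliminate Hassan.

Hassan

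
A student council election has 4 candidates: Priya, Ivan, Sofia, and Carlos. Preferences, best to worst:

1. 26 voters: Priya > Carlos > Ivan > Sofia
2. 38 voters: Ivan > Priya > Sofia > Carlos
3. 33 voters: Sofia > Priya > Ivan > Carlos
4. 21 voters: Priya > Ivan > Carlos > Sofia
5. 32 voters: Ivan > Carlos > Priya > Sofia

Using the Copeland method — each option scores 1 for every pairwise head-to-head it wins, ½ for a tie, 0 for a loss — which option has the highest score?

Priya

Priya: beats Ivan, Sofia, and Carlos → score 3.
Ivan: beats Sofia and Carlos; loses to Priya → score 2.
Sofia: loses to Priya, Ivan, and Carlos → score 0.
Carlos: beats Sofia; loses to Priya and Ivan → score 1.
Priya has the best pairwise record.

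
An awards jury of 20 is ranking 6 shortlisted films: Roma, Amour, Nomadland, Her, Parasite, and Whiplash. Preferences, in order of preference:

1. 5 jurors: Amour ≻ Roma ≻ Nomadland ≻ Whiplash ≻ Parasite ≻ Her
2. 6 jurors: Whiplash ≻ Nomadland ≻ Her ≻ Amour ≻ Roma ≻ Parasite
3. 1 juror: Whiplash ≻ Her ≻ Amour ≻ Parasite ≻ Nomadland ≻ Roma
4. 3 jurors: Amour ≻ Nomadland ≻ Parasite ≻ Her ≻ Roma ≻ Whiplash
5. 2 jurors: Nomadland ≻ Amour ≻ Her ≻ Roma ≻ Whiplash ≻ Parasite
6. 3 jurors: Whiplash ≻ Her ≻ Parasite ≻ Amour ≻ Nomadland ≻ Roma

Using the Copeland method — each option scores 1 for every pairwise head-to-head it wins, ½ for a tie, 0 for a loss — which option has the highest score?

Amour

Roma: beats Parasite; ties Whiplash; loses to Amour, Nomadland, and Her → score 1.5.
Amour: beats Roma, Nomadland, and Parasite; ties Her and Whiplash → score 4.
Nomadland: beats Roma, Her, and Parasite; ties Whiplash; loses to Amour → score 3.5.
Her: beats Roma and Parasite; ties Amour; loses to Nomadland and Whiplash → score 2.5.
Parasite: loses to Roma, Amour, Nomadland, Her, and Whiplash → score 0.
Whiplash: beats Her and Parasite; ties Roma, Amour, and Nomadland → score 3.5.
Amour has the best pairwise record.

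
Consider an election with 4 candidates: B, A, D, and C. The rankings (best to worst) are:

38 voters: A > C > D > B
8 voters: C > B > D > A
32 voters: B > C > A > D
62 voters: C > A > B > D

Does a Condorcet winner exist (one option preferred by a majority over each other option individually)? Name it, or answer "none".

C vs B: 108–32 for C.
C vs A: 102–38 for C.
C vs D: 140–0 for C.
C beats every other option head-to-head.

C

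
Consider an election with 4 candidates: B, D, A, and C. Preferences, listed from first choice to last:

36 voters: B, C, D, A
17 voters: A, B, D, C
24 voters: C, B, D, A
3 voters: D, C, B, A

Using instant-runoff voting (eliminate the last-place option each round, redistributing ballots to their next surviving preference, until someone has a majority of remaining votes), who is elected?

B

Round 1: B 36, D 3, A 17, C 24. Eliminate D.
Round 2: B 36, A 17, C 27. Eliminate A.
Round 3: B 53, C 27. B has a majority.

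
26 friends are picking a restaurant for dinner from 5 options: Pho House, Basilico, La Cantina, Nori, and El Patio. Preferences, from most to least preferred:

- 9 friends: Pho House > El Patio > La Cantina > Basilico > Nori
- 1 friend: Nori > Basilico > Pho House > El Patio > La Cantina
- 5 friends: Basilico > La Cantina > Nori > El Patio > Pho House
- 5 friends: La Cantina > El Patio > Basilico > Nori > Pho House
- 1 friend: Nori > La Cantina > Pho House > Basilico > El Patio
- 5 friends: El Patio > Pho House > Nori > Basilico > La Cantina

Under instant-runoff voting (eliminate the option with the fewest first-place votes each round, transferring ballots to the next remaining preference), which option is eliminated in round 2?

Round 1: Pho House 9, Basilico 5, La Cantina 5, Nori 2, El Patio 5. Eliminate Nori.
Round 2: Pho House 9, Basilico 6, La Cantina 6, El Patio 5. Eliminate El Patio.

El Patio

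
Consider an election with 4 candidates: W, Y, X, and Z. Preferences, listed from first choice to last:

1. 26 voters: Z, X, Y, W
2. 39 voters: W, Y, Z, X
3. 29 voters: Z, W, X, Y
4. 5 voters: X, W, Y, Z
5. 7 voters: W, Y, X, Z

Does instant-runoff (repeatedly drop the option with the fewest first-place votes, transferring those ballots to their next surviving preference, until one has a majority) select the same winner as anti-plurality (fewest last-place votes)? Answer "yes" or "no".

Instant-runoff — R1 W 46, Y 0, X 5, Z 55 (Z winner). Winner: Z.
Anti-plurality — last-place votes: W 26, Y 29, X 39, Z 12. Winner: Z.
The two methods agree.

yes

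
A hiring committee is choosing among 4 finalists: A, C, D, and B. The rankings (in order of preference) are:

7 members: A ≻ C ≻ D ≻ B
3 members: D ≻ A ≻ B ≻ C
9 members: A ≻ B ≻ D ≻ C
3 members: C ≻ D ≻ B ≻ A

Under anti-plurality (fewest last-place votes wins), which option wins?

D

Last-place votes: A 3, C 12, D 0, B 7.
D is ranked last by the fewest voters, so D wins.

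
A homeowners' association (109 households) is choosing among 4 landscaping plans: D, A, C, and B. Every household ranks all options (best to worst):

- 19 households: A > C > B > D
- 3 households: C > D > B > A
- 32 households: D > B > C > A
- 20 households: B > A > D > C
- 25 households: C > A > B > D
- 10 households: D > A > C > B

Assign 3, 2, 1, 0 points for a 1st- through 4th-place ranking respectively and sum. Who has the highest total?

B

D: 19·0 + 3·2 + 32·3 + 20·1 + 25·0 + 10·3 = 152
A: 19·3 + 3·0 + 32·0 + 20·2 + 25·2 + 10·2 = 167
C: 19·2 + 3·3 + 32·1 + 20·0 + 25·3 + 10·1 = 164
B: 19·1 + 3·1 + 32·2 + 20·3 + 25·1 + 10·0 = 171
B has the highest Borda score (171).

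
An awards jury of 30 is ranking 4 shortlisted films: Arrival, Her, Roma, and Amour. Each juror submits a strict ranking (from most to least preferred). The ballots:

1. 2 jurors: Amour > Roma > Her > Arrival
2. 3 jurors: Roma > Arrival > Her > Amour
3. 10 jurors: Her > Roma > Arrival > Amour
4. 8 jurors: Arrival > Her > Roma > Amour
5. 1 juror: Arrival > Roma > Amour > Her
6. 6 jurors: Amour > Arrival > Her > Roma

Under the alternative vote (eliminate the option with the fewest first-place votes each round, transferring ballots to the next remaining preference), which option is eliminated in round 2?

Round 1: Arrival 9, Her 10, Roma 3, Amour 8. Eliminate Roma.
Round 2: Arrival 12, Her 10, Amour 8. Eliminate Amour.

Amour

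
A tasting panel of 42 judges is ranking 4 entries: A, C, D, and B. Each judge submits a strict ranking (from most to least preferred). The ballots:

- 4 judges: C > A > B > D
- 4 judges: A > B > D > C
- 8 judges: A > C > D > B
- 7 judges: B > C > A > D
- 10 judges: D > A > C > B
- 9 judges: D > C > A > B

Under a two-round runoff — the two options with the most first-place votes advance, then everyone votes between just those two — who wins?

A

Round 1 first-place votes: A 12, C 4, D 19, B 7.
D and A advance.
Runoff: D is preferred to A by 19 voters; A by 23.
A wins the runoff.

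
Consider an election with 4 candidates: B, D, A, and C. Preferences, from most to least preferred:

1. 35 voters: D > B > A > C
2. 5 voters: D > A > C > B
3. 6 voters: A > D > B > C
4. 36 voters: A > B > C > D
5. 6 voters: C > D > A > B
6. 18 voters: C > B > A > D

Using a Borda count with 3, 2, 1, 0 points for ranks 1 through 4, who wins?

B: 35·2 + 5·0 + 6·1 + 36·2 + 6·0 + 18·2 = 184
D: 35·3 + 5·3 + 6·2 + 36·0 + 6·2 + 18·0 = 144
A: 35·1 + 5·2 + 6·3 + 36·3 + 6·1 + 18·1 = 195
C: 35·0 + 5·1 + 6·0 + 36·1 + 6·3 + 18·3 = 113
A has the highest Borda score (195).

A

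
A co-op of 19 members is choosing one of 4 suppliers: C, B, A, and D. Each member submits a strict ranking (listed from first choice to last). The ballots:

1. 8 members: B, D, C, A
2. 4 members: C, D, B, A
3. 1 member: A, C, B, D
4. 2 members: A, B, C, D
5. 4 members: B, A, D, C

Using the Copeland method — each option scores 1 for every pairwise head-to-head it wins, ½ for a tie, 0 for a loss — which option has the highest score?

C: beats A; loses to B and D → score 1.
B: beats C, A, and D → score 3.
A: loses to C, B, and D → score 0.
D: beats C and A; loses to B → score 2.
B has the best pairwise record.

B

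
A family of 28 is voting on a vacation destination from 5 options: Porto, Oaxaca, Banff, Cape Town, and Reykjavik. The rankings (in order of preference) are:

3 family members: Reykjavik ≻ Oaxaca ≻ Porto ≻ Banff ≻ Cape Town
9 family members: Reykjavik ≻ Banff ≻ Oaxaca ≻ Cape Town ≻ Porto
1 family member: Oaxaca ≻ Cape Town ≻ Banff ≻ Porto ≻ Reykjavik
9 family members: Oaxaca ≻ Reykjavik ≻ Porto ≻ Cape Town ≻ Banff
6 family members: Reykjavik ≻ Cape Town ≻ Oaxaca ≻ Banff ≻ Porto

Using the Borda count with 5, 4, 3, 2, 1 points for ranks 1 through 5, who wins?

Porto: 3·3 + 9·1 + 1·2 + 9·3 + 6·1 = 53
Oaxaca: 3·4 + 9·3 + 1·5 + 9·5 + 6·3 = 107
Banff: 3·2 + 9·4 + 1·3 + 9·1 + 6·2 = 66
Cape Town: 3·1 + 9·2 + 1·4 + 9·2 + 6·4 = 67
Reykjavik: 3·5 + 9·5 + 1·1 + 9·4 + 6·5 = 127
Reykjavik has the highest Borda score (127).

Reykjavik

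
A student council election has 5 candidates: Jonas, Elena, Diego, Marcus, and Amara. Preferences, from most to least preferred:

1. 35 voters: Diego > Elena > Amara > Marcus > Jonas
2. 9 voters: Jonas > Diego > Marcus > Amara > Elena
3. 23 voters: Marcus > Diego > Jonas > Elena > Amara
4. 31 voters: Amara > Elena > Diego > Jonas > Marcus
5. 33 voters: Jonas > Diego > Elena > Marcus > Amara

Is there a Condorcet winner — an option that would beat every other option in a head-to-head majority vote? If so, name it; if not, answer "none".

Diego

Diego vs Jonas: 89–42 for Diego.
Diego vs Elena: 100–31 for Diego.
Diego vs Marcus: 108–23 for Diego.
Diego vs Amara: 100–31 for Diego.
Diego beats every other option head-to-head.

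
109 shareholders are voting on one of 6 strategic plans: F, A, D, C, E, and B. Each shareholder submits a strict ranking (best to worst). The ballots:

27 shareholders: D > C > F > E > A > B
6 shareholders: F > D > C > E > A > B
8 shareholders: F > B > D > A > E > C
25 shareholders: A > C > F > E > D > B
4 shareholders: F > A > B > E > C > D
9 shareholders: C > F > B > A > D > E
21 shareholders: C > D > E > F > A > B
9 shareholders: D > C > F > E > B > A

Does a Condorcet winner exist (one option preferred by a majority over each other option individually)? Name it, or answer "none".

C

C vs F: 91–18 for C.
C vs A: 72–37 for C.
C vs D: 59–50 for C.
C vs E: 97–12 for C.
C vs B: 97–12 for C.
C beats every other option head-to-head.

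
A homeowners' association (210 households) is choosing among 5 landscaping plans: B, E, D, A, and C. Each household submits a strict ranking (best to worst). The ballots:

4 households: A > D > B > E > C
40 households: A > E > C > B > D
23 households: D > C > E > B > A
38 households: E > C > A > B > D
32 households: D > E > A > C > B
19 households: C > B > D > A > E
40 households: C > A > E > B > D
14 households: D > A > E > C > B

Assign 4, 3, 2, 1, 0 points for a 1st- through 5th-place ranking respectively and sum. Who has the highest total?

C

B: 4·2 + 40·1 + 23·1 + 38·1 + 32·0 + 19·3 + 40·1 + 14·0 = 206
E: 4·1 + 40·3 + 23·2 + 38·4 + 32·3 + 19·0 + 40·2 + 14·2 = 526
D: 4·3 + 40·0 + 23·4 + 38·0 + 32·4 + 19·2 + 40·0 + 14·4 = 326
A: 4·4 + 40·4 + 23·0 + 38·2 + 32·2 + 19·1 + 40·3 + 14·3 = 497
C: 4·0 + 40·2 + 23·3 + 38·3 + 32·1 + 19·4 + 40·4 + 14·1 = 545
C has the highest Borda score (545).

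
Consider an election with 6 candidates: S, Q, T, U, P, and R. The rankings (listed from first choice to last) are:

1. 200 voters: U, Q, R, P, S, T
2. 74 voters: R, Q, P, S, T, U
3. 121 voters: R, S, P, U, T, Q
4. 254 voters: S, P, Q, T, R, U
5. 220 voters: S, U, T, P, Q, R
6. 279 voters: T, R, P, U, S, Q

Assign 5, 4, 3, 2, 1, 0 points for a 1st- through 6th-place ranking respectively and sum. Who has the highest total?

S

S: 200·1 + 74·2 + 121·4 + 254·5 + 220·5 + 279·1 = 3481
Q: 200·4 + 74·4 + 121·0 + 254·3 + 220·1 + 279·0 = 2078
T: 200·0 + 74·1 + 121·1 + 254·2 + 220·3 + 279·5 = 2758
U: 200·5 + 74·0 + 121·2 + 254·0 + 220·4 + 279·2 = 2680
P: 200·2 + 74·3 + 121·3 + 254·4 + 220·2 + 279·3 = 3278
R: 200·3 + 74·5 + 121·5 + 254·1 + 220·0 + 279·4 = 2945
S has the highest Borda score (3481).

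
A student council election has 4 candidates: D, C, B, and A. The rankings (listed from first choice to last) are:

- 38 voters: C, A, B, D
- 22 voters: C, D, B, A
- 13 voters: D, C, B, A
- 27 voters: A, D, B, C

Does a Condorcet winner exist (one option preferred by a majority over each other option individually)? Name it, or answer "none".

C

C vs D: 60–40 for C.
C vs B: 73–27 for C.
C vs A: 73–27 for C.
C beats every other option head-to-head.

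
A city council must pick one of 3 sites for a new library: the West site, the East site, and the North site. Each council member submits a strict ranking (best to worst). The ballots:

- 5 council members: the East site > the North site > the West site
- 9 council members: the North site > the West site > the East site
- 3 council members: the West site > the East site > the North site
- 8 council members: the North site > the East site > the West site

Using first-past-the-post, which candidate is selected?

the North site

First-place votes: the West site 3, the East site 5, the North site 17.
the North site has the most first-place votes.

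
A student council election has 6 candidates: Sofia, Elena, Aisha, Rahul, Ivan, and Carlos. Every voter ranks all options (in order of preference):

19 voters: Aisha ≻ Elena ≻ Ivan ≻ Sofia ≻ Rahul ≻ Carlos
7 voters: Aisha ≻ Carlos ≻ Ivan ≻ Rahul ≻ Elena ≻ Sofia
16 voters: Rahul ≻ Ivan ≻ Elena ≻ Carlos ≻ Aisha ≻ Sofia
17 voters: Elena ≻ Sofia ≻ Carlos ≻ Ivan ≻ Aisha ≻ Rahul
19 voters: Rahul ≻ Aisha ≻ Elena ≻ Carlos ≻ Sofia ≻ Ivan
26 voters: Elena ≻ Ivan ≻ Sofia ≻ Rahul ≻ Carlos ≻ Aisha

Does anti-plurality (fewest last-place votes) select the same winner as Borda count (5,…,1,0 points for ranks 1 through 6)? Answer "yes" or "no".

yes

Anti-plurality — last-place votes: Sofia 23, Elena 0, Aisha 26, Rahul 17, Ivan 19, Carlos 19. Winner: Elena.
Borda — scores: Sofia 203, Elena 403, Aisha 239, Rahul 260, Ivan 280, Carlos 175. Winner: Elena.
The two methods agree.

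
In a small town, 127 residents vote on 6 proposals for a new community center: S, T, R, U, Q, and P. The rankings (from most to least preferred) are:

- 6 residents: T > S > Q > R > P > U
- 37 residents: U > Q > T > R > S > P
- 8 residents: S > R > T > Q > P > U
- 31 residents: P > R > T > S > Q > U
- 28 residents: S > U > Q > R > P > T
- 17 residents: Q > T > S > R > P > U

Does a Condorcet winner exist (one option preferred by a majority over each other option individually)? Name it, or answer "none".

none

Checking pairwise contests:
T beats S 91–36.
R beats T 67–60.
U beats R 65–62.
S beats U 90–37.
S beats Q 73–54.
S beats P 96–31.
Every option loses at least one head-to-head, so there is no Condorcet winner.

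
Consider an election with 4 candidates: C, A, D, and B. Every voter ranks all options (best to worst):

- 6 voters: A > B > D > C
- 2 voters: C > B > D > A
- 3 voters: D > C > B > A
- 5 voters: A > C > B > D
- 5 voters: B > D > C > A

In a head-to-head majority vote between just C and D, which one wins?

D

Voters preferring C to D: 7; preferring D to C: 14.
D wins the head-to-head.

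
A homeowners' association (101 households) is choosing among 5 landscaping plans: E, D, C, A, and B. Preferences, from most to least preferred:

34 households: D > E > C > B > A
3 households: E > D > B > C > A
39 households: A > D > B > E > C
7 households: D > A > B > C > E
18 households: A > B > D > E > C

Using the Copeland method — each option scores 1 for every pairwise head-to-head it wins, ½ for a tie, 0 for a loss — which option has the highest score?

E: beats C; loses to D, A, and B → score 1.
D: beats E, C, and B; loses to A → score 3.
C: loses to E, D, A, and B → score 0.
A: beats E, D, C, and B → score 4.
B: beats E and C; loses to D and A → score 2.
A has the best pairwise record.

A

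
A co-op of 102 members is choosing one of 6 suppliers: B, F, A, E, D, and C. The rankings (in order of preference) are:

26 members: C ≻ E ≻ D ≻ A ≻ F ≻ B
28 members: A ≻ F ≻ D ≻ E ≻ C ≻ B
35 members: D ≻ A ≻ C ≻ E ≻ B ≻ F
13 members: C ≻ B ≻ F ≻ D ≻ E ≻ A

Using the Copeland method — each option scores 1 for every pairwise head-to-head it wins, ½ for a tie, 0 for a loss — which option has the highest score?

D

B: loses to F, A, E, D, and C → score 0.
F: beats B; loses to A, E, D, and C → score 1.
A: beats B, F, E, and C; loses to D → score 4.
E: beats B and F; loses to A, D, and C → score 2.
D: beats B, F, A, E, and C → score 5.
C: beats B, F, and E; loses to A and D → score 3.
D has the best pairwise record.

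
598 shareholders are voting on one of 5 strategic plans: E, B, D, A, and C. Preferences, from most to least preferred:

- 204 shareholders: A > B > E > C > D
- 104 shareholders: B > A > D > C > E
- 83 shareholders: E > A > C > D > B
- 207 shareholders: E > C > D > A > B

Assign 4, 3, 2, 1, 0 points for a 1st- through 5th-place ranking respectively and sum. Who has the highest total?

A

E: 204·2 + 104·0 + 83·4 + 207·4 = 1568
B: 204·3 + 104·4 + 83·0 + 207·0 = 1028
D: 204·0 + 104·2 + 83·1 + 207·2 = 705
A: 204·4 + 104·3 + 83·3 + 207·1 = 1584
C: 204·1 + 104·1 + 83·2 + 207·3 = 1095
A has the highest Borda score (1584).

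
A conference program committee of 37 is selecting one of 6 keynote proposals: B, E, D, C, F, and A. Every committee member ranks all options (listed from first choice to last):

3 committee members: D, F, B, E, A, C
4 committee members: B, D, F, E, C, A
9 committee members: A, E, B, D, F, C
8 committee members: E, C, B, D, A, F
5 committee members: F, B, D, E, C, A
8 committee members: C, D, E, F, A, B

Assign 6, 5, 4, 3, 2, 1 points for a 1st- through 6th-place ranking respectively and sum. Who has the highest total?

B: 3·4 + 4·6 + 9·4 + 8·4 + 5·5 + 8·1 = 137
E: 3·3 + 4·3 + 9·5 + 8·6 + 5·3 + 8·4 = 161
D: 3·6 + 4·5 + 9·3 + 8·3 + 5·4 + 8·5 = 149
C: 3·1 + 4·2 + 9·1 + 8·5 + 5·2 + 8·6 = 118
F: 3·5 + 4·4 + 9·2 + 8·1 + 5·6 + 8·3 = 111
A: 3·2 + 4·1 + 9·6 + 8·2 + 5·1 + 8·2 = 101
E has the highest Borda score (161).

E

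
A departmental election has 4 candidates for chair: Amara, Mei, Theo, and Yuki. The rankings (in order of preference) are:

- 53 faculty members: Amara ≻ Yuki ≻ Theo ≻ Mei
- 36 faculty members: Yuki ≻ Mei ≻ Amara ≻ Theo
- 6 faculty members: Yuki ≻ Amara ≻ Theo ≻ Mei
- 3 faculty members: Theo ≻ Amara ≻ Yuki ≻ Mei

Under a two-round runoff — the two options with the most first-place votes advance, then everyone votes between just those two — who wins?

Round 1 first-place votes: Amara 53, Mei 0, Theo 3, Yuki 42.
Amara and Yuki advance.
Runoff: Amara is preferred to Yuki by 56 voters; Yuki by 42.
Amara wins the runoff.

Amara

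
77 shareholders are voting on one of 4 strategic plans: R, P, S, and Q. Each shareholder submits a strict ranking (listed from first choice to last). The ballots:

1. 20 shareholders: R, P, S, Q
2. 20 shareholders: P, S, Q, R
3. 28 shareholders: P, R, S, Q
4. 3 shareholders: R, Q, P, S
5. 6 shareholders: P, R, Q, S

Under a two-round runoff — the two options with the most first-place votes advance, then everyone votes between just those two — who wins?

P

Round 1 first-place votes: R 23, P 54, S 0, Q 0.
P and R advance.
Runoff: P is preferred to R by 54 voters; R by 23.
P wins the runoff.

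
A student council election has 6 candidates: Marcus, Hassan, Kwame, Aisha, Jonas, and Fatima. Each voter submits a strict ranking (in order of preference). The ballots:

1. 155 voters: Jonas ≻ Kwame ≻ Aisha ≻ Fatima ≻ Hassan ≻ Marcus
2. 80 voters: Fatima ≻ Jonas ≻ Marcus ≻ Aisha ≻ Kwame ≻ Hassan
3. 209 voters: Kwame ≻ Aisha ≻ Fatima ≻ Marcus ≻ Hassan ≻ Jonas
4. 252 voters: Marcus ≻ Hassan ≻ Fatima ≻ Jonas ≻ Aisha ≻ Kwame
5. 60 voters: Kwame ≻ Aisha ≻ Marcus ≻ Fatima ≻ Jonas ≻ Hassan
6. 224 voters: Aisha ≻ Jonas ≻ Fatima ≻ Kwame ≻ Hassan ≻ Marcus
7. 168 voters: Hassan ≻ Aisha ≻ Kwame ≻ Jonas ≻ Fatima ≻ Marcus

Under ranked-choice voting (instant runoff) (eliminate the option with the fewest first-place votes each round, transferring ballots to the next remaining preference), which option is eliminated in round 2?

Hassan

Round 1: Marcus 252, Hassan 168, Kwame 269, Aisha 224, Jonas 155, Fatima 80. Eliminate Fatima.
Round 2: Marcus 252, Hassan 168, Kwame 269, Aisha 224, Jonas 235. Eliminate Hassan.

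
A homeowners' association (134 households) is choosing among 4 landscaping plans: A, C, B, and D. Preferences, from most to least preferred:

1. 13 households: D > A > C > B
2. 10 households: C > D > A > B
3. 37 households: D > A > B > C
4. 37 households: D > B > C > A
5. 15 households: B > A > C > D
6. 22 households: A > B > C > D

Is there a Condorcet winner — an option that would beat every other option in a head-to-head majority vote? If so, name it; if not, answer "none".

D vs A: 97–37 for D.
D vs C: 87–47 for D.
D vs B: 97–37 for D.
D beats every other option head-to-head.

D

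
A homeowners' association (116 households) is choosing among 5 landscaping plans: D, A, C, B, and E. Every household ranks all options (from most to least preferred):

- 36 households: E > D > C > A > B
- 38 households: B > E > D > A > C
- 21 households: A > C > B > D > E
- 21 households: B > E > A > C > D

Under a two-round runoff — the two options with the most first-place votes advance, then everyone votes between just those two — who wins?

Round 1 first-place votes: D 0, A 21, C 0, B 59, E 36.
B and E advance.
Runoff: B is preferred to E by 80 voters; E by 36.
B wins the runoff.

B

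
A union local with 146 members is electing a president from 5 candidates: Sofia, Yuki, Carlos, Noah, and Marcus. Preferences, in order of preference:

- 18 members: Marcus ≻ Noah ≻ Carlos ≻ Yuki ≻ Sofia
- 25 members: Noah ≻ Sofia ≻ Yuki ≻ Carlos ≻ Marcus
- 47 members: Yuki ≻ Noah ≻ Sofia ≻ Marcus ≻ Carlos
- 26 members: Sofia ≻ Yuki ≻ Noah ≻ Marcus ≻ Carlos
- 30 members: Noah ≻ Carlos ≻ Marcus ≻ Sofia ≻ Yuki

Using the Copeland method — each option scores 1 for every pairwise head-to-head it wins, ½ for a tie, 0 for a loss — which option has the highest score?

Sofia: beats Yuki, Carlos, and Marcus; loses to Noah → score 3.
Yuki: beats Carlos and Marcus; ties Noah; loses to Sofia → score 2.5.
Carlos: loses to Sofia, Yuki, Noah, and Marcus → score 0.
Noah: beats Sofia, Carlos, and Marcus; ties Yuki → score 3.5.
Marcus: beats Carlos; loses to Sofia, Yuki, and Noah → score 1.
Noah has the best pairwise record.

Noah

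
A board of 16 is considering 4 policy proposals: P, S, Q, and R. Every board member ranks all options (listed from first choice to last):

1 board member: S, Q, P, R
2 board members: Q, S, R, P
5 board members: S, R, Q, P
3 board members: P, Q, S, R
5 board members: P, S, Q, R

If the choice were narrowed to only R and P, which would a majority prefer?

P

Voters preferring R to P: 7; preferring P to R: 9.
P wins the head-to-head.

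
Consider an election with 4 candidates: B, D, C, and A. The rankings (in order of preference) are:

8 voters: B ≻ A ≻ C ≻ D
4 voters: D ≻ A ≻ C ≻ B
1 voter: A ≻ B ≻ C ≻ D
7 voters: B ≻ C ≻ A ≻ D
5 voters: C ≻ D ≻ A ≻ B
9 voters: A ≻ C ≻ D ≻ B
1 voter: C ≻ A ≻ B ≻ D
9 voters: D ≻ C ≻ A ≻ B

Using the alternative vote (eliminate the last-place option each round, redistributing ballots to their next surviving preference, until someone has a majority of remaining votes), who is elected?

Round 1: B 15, D 13, C 6, A 10. Eliminate C.
Round 2: B 15, D 18, A 11. Eliminate A.
Round 3: B 17, D 27. D has a majority.

D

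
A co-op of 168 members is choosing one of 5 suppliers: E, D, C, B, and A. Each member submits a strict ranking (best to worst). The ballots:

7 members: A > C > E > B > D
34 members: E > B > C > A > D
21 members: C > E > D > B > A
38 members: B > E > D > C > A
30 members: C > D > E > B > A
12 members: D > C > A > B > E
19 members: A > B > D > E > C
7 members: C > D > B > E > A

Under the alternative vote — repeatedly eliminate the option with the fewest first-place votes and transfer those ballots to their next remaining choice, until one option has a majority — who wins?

Round 1: E 34, D 12, C 58, B 38, A 26. Eliminate D.
Round 2: E 34, C 70, B 38, A 26. Eliminate A.
Round 3: E 34, C 77, B 57. Eliminate E.
Round 4: C 77, B 91. B has a majority.

B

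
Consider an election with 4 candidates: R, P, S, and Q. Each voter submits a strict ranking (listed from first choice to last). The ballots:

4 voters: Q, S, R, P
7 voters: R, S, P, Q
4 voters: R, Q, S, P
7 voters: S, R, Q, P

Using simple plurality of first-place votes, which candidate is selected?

R

First-place votes: R 11, P 0, S 7, Q 4.
R has the most first-place votes.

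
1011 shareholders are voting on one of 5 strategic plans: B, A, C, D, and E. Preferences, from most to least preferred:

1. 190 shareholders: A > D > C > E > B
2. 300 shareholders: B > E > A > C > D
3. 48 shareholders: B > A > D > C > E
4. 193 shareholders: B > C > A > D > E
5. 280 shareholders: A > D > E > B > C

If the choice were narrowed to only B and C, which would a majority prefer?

B

Voters preferring B to C: 821; preferring C to B: 190.
B wins the head-to-head.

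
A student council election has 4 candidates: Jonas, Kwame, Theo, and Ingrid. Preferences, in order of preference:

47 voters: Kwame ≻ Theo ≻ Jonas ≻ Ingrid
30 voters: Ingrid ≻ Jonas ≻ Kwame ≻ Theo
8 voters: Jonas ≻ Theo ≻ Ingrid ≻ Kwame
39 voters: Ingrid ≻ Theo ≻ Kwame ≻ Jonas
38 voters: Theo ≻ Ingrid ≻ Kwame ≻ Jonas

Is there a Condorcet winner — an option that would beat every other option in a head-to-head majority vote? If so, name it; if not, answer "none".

Theo vs Jonas: 124–38 for Theo.
Theo vs Kwame: 85–77 for Theo.
Theo vs Ingrid: 93–69 for Theo.
Theo beats every other option head-to-head.

Theo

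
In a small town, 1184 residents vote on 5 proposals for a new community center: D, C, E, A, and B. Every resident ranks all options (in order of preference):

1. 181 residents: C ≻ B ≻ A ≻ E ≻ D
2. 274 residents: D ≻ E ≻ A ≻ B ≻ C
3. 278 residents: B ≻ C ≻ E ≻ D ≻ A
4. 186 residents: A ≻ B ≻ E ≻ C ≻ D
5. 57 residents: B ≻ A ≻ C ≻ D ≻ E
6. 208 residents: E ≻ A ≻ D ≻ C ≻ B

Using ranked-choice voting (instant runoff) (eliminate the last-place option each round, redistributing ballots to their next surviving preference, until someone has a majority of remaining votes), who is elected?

B

Round 1: D 274, C 181, E 208, A 186, B 335. Eliminate C.
Round 2: D 274, E 208, A 186, B 516. Eliminate A.
Round 3: D 274, E 208, B 702. B has a majority.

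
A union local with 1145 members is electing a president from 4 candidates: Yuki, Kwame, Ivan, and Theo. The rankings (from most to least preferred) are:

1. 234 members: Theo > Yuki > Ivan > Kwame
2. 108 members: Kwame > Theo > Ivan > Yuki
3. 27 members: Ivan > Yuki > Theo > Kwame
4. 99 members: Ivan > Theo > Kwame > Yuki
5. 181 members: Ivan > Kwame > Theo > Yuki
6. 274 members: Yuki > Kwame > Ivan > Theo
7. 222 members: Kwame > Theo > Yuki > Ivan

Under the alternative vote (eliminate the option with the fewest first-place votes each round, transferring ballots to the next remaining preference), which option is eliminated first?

Round 1: Yuki 274, Kwame 330, Ivan 307, Theo 234. Eliminate Theo.

Theo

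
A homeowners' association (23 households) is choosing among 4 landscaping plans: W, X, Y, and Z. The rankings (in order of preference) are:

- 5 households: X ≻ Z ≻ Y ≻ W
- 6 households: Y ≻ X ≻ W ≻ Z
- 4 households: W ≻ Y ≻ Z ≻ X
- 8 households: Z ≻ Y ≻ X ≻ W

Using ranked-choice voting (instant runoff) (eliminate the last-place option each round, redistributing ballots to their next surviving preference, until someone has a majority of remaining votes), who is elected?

Round 1: W 4, X 5, Y 6, Z 8. Eliminate W.
Round 2: X 5, Y 10, Z 8. Eliminate X.
Round 3: Y 10, Z 13. Z has a majority.

Z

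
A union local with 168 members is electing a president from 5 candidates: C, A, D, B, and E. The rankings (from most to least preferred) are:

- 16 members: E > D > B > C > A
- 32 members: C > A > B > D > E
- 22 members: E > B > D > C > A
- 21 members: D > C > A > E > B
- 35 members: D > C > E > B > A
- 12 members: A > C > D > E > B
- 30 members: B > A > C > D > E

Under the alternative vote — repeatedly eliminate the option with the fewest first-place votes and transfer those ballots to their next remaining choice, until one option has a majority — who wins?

Round 1: C 32, A 12, D 56, B 30, E 38. Eliminate A.
Round 2: C 44, D 56, B 30, E 38. Eliminate B.
Round 3: C 74, D 56, E 38. Eliminate E.
Round 4: C 74, D 94. D has a majority.

D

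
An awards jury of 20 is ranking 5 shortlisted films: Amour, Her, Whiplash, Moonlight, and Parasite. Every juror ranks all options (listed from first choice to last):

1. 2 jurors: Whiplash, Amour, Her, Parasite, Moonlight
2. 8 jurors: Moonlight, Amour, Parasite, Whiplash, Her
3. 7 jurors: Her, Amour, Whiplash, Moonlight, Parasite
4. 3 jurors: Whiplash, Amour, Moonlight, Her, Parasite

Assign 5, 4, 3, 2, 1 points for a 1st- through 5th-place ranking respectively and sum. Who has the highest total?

Amour

Amour: 2·4 + 8·4 + 7·4 + 3·4 = 80
Her: 2·3 + 8·1 + 7·5 + 3·2 = 55
Whiplash: 2·5 + 8·2 + 7·3 + 3·5 = 62
Moonlight: 2·1 + 8·5 + 7·2 + 3·3 = 65
Parasite: 2·2 + 8·3 + 7·1 + 3·1 = 38
Amour has the highest Borda score (80).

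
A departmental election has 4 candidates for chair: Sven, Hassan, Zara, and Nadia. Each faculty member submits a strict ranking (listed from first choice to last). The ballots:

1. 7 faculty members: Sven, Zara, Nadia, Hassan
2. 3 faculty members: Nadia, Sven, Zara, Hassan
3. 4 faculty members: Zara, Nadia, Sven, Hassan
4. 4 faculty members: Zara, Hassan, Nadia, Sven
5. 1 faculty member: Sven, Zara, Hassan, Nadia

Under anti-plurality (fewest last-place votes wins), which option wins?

Last-place votes: Sven 4, Hassan 14, Zara 0, Nadia 1.
Zara is ranked last by the fewest voters, so Zara wins.

Zara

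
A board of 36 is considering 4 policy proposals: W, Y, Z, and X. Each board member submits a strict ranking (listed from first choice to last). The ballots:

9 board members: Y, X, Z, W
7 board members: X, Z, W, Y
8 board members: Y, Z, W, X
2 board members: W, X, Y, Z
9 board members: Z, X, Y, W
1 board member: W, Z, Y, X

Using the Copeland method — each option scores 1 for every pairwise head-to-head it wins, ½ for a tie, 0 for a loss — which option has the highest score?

W: loses to Y, Z, and X → score 0.
Y: beats W and Z; ties X → score 2.5.
Z: beats W; ties X; loses to Y → score 1.5.
X: beats W; ties Y and Z → score 2.
Y has the best pairwise record.

Y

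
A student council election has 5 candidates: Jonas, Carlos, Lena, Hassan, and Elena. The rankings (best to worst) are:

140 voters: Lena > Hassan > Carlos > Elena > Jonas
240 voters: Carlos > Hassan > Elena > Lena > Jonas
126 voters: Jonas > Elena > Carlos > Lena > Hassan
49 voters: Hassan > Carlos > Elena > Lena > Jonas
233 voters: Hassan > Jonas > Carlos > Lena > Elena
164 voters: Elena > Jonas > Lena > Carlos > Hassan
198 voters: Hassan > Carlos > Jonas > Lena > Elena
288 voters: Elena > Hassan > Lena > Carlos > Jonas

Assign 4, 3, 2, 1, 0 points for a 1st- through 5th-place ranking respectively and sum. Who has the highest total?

Jonas: 140·0 + 240·0 + 126·4 + 49·0 + 233·3 + 164·3 + 198·2 + 288·0 = 2091
Carlos: 140·2 + 240·4 + 126·2 + 49·3 + 233·2 + 164·1 + 198·3 + 288·1 = 3151
Lena: 140·4 + 240·1 + 126·1 + 49·1 + 233·1 + 164·2 + 198·1 + 288·2 = 2310
Hassan: 140·3 + 240·3 + 126·0 + 49·4 + 233·4 + 164·0 + 198·4 + 288·3 = 3924
Elena: 140·1 + 240·2 + 126·3 + 49·2 + 233·0 + 164·4 + 198·0 + 288·4 = 2904
Hassan has the highest Borda score (3924).

Hassan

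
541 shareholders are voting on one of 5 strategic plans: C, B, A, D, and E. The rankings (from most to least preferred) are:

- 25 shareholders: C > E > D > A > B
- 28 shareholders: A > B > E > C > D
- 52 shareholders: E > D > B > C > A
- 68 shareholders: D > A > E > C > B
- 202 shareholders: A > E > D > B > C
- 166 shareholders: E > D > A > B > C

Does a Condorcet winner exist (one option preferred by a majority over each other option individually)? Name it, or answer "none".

none

Checking pairwise contests:
B beats C 448–93.
A beats B 489–52.
D beats A 311–230.
E beats D 473–68.
A beats E 298–243.
Every option loses at least one head-to-head, so there is no Condorcet winner.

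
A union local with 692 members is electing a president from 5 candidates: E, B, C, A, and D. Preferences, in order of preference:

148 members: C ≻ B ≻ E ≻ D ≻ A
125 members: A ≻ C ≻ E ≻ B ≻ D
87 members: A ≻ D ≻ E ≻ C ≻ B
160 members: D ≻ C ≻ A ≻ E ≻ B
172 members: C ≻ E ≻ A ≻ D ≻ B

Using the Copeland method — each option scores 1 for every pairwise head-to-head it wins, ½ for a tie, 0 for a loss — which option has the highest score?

E: beats B and D; loses to C and A → score 2.
B: loses to E, C, A, and D → score 0.
C: beats E, B, A, and D → score 4.
A: beats E, B, and D; loses to C → score 3.
D: beats B; loses to E, C, and A → score 1.
C has the best pairwise record.

C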